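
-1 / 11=-0.09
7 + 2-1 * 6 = 3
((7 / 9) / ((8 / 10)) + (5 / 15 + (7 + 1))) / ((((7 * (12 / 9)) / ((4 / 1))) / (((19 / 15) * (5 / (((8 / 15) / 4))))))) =31825 / 168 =189.43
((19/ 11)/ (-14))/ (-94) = 19/ 14476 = 0.00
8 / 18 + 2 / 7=46 / 63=0.73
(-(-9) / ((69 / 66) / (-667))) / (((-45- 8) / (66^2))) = 25012152 / 53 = 471927.40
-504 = -504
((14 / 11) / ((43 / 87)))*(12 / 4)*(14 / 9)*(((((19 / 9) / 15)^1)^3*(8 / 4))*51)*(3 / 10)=662771452 / 646531875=1.03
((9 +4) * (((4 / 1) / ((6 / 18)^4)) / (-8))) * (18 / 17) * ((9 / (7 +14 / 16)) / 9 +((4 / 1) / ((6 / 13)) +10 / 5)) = -42120 / 7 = -6017.14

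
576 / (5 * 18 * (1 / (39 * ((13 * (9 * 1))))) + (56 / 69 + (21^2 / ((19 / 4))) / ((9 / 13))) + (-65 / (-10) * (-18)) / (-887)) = 113197151808 / 26544041621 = 4.26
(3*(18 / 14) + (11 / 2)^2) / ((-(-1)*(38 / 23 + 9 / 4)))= 8.74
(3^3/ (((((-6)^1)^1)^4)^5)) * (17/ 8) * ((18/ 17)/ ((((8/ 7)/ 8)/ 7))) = 49/ 60183678025728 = 0.00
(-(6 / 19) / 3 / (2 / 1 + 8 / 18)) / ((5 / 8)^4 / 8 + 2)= -294912 / 13827649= -0.02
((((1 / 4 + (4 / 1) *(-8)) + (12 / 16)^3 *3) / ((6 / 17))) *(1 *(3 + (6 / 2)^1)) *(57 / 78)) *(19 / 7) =-11973287 / 11648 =-1027.93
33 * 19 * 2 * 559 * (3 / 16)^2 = 3154437 / 128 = 24644.04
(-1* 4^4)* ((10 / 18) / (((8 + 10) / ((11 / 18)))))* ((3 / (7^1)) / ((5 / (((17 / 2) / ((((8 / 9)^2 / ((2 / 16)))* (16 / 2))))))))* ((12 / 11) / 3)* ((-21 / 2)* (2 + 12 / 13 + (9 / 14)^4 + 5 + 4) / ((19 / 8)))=1.35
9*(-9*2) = -162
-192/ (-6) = 32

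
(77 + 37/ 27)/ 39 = 2116/ 1053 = 2.01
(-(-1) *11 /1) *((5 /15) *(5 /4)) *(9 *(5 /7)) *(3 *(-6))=-7425 /14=-530.36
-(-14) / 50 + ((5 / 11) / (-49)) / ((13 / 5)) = 48424 / 175175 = 0.28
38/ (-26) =-19/ 13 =-1.46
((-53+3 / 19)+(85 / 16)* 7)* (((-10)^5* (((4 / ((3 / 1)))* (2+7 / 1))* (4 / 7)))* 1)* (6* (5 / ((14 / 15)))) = 321232500000 / 931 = 345040279.27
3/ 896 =0.00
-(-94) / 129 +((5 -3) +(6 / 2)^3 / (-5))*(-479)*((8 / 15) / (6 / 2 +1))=234216 / 1075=217.88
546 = 546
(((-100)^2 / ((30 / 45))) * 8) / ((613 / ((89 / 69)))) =3560000 / 14099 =252.50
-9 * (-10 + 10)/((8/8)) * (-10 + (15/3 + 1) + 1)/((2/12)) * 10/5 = 0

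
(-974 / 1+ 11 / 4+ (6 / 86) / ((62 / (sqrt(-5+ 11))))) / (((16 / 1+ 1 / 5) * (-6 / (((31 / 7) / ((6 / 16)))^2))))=7111400 / 5103 -2480 * sqrt(6) / 1536003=1393.57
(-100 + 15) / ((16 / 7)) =-595 / 16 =-37.19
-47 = -47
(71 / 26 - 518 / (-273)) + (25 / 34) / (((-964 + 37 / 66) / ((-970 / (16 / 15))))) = 1795006801 / 337265448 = 5.32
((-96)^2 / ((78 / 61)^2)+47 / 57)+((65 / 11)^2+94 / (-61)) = 5670.75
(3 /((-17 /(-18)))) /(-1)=-54 /17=-3.18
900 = 900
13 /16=0.81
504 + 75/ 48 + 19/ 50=202377/ 400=505.94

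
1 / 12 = 0.08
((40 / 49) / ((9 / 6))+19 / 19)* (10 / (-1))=-2270 / 147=-15.44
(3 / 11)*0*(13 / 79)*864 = 0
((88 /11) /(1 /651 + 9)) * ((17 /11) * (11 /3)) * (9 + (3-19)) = -51646 /1465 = -35.25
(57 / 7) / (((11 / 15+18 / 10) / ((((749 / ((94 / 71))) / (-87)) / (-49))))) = 113955 / 267148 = 0.43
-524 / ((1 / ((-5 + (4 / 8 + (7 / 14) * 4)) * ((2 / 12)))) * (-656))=-655 / 1968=-0.33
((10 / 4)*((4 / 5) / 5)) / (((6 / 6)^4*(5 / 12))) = 0.96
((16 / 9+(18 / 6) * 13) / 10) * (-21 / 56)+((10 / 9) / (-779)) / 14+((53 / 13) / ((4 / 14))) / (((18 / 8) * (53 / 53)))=27292899 / 5671120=4.81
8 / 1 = 8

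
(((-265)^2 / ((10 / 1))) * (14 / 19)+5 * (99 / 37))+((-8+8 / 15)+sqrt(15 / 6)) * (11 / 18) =11 * sqrt(10) / 36+491920052 / 94905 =5184.26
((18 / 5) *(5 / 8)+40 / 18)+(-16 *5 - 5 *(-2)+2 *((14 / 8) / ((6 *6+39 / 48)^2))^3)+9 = -84968153860020592411 / 1503122132281966596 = -56.53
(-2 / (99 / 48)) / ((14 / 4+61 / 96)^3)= -9437184 / 688278503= -0.01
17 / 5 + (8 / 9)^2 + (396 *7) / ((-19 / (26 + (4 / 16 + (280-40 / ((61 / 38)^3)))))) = -75567964867942 / 1746618795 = -43265.29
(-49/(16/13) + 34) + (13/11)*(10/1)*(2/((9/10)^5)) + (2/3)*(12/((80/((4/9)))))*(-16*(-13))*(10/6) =515716265/10392624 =49.62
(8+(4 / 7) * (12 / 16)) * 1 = 8.43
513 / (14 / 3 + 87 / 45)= 855 / 11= 77.73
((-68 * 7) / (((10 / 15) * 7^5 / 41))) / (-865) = 4182 / 2076865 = 0.00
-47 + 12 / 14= -323 / 7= -46.14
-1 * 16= -16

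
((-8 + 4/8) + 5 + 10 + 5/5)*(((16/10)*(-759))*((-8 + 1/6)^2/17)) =-558877/15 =-37258.47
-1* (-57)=57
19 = 19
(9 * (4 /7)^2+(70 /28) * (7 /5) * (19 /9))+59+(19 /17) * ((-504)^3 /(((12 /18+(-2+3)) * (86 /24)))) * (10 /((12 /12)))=-154470718346407 /644742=-239585319.94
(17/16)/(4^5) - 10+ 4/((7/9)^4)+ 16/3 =739335763/118013952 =6.26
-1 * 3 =-3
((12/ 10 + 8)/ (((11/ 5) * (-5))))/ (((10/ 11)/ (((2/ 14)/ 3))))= -23/ 525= -0.04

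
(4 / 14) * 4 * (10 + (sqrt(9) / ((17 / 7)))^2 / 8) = 23561 / 2023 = 11.65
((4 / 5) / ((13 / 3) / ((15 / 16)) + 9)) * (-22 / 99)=-8 / 613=-0.01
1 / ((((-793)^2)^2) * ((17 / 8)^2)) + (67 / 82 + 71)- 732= -660.18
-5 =-5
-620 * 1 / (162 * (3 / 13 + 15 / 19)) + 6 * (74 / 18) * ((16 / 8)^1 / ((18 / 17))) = 437239 / 10206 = 42.84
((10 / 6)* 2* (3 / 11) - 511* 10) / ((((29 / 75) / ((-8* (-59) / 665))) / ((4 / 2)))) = -795792000 / 42427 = -18756.74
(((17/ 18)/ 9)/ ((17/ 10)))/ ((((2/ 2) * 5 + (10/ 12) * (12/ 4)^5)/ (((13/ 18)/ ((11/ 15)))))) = 65/ 221859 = 0.00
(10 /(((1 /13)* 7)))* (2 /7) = 260 /49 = 5.31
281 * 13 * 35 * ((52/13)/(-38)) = -255710/19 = -13458.42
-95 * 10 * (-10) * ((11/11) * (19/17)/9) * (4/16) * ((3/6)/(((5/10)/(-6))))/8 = -45125/204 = -221.20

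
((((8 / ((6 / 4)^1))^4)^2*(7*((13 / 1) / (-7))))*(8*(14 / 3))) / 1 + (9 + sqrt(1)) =-6253472186146 / 19683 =-317709301.74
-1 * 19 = -19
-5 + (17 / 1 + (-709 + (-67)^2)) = 3792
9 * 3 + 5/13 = 356/13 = 27.38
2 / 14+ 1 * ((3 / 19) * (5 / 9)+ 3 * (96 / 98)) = 8852 / 2793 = 3.17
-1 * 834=-834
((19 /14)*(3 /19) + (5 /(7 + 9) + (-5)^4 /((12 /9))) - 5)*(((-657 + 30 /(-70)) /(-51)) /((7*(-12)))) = -13294411 /186592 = -71.25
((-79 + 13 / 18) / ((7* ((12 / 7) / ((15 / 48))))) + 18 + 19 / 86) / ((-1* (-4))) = 2404841 / 594432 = 4.05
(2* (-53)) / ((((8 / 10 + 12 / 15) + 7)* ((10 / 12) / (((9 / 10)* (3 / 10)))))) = -4293 / 1075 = -3.99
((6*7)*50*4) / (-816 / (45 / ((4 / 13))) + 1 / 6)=-3276000 / 2111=-1551.87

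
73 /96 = 0.76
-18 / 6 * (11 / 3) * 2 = -22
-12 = -12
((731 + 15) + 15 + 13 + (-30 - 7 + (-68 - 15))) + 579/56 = 37203/56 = 664.34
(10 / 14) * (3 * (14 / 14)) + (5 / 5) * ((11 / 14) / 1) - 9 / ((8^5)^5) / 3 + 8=2890088287516222870781931 / 264452523040700131966976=10.93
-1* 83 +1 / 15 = -1244 / 15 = -82.93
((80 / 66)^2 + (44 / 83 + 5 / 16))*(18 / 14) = 3343391 / 1124816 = 2.97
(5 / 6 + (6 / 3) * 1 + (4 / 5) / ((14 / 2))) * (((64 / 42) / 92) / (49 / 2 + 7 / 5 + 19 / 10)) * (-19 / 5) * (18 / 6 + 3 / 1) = -94088 / 2349795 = -0.04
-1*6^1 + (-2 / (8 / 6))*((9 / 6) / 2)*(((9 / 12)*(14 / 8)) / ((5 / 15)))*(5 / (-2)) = 1299 / 256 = 5.07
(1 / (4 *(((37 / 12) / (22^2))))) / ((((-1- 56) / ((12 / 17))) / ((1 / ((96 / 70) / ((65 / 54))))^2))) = -626250625 / 1672757568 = -0.37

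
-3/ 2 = -1.50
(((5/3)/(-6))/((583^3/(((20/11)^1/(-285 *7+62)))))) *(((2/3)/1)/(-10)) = -10/113761148421987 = -0.00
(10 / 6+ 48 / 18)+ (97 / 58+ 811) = 142159 / 174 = 817.01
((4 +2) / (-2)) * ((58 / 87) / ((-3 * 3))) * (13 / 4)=13 / 18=0.72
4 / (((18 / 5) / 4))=40 / 9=4.44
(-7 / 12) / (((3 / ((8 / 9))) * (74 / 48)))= -112 / 999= -0.11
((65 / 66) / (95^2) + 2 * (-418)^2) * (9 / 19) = 124889220759 / 754490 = 165528.00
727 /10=72.70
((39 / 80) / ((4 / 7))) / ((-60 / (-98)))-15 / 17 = 27803 / 54400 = 0.51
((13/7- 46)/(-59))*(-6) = -1854/413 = -4.49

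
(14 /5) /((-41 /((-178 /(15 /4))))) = 9968 /3075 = 3.24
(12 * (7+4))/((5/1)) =132/5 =26.40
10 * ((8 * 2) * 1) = 160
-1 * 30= -30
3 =3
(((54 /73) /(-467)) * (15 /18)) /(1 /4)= -0.01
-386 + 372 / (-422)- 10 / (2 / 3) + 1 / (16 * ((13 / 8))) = -2204511 / 5486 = -401.84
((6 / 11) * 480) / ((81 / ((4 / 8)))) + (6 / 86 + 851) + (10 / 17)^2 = 1049462176 / 1230273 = 853.03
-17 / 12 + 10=103 / 12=8.58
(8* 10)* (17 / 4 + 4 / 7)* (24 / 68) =16200 / 119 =136.13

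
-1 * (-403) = 403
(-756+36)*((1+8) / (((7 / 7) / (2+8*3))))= -168480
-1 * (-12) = 12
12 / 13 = 0.92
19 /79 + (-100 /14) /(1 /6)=-23567 /553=-42.62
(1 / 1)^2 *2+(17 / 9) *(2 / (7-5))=35 / 9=3.89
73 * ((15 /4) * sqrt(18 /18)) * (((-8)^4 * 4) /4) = 1121280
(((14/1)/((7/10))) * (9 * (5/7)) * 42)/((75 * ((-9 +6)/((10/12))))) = -20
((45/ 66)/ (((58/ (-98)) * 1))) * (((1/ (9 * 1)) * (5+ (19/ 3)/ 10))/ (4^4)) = -8281/ 2939904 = -0.00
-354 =-354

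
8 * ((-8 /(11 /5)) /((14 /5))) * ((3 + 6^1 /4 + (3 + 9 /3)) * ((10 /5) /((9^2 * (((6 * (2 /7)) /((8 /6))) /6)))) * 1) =-11200 /891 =-12.57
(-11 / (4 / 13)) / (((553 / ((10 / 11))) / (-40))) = 1300 / 553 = 2.35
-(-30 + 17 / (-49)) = 1487 / 49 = 30.35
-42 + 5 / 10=-83 / 2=-41.50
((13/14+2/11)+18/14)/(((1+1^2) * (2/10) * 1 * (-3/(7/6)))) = -2.33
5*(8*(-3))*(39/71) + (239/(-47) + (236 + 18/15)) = 2773037/16685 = 166.20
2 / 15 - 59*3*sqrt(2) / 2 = 2 / 15 - 177*sqrt(2) / 2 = -125.02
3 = 3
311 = 311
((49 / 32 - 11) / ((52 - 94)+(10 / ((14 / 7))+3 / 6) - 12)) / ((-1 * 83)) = -303 / 128816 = -0.00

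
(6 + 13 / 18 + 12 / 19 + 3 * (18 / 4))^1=3566 / 171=20.85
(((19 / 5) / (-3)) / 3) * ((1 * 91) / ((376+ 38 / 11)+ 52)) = -0.09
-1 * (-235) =235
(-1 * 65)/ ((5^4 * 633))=-13/ 79125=-0.00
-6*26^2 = -4056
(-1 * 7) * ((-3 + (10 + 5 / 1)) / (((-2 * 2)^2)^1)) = -21 / 4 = -5.25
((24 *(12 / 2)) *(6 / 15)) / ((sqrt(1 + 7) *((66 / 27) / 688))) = 222912 *sqrt(2) / 55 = 5731.73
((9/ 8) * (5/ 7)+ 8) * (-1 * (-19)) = 9367/ 56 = 167.27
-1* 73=-73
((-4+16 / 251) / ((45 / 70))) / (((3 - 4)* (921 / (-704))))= -9737728 / 2080539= -4.68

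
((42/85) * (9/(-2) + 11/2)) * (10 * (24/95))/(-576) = -0.00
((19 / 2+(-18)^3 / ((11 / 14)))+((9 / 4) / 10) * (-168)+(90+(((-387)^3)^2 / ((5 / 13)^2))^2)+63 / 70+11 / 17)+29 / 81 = 4882380415339560988300493928863637223802 / 9466875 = 515733060311830565873162400000000.00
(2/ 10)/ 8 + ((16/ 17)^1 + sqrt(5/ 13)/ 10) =sqrt(65)/ 130 + 657/ 680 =1.03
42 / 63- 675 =-2023 / 3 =-674.33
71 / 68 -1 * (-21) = 1499 / 68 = 22.04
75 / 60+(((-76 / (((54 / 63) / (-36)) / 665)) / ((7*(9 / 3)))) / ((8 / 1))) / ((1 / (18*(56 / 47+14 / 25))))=374441927 / 940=398342.48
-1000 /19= -52.63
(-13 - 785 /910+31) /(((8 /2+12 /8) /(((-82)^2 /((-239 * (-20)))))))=5243039 /1196195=4.38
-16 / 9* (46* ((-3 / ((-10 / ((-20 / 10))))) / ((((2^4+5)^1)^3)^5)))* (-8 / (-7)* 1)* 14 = 11776 / 1021834778744275234515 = 0.00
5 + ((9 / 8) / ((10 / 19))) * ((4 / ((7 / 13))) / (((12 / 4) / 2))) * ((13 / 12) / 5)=10211 / 1400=7.29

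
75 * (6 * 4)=1800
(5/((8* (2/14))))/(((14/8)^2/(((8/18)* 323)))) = 12920/63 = 205.08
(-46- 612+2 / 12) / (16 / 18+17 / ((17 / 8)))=-11841 / 160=-74.01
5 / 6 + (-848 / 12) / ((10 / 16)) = -3367 / 30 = -112.23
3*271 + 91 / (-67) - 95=48015 / 67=716.64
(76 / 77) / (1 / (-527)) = -40052 / 77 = -520.16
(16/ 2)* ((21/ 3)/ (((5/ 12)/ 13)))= 8736/ 5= 1747.20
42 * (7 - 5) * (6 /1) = 504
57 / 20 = 2.85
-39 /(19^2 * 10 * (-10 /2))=39 /18050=0.00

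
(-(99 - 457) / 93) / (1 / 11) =3938 / 93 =42.34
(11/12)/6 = 11/72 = 0.15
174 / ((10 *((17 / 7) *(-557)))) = -609 / 47345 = -0.01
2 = 2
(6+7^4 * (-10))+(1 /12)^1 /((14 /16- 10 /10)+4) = -2232370 /93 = -24003.98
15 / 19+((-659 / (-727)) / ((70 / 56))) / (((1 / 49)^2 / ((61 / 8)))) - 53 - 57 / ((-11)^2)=221013913851 / 16713730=13223.49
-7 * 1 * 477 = -3339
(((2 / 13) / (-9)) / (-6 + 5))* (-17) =-34 / 117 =-0.29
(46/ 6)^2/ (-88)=-529/ 792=-0.67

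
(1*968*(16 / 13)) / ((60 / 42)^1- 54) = -6776 / 299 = -22.66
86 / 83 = 1.04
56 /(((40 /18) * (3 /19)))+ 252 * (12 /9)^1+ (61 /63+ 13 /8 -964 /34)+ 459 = 928.84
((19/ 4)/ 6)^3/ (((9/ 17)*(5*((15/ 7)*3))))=816221/ 27993600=0.03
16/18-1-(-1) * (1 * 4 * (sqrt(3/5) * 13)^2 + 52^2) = 139927/45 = 3109.49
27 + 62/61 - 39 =-10.98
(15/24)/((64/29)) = 145/512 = 0.28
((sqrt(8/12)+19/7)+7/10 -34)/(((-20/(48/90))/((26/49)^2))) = 1447316/6302625 -1352 * sqrt(6)/540225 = 0.22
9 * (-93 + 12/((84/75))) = -5184/7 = -740.57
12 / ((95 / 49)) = 6.19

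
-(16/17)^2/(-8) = 0.11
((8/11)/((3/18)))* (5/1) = 240/11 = 21.82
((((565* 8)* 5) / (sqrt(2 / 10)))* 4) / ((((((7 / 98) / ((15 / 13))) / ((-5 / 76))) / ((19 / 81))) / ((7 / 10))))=-5537000* sqrt(5) / 351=-35273.81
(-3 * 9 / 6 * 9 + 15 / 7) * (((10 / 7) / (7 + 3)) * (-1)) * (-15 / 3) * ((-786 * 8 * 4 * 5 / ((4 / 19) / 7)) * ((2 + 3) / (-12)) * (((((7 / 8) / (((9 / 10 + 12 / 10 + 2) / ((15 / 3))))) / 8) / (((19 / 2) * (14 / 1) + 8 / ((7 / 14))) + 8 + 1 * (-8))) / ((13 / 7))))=-29237971875 / 1270672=-23009.85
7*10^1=70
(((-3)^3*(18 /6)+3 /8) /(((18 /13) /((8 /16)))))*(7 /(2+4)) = -19565 /576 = -33.97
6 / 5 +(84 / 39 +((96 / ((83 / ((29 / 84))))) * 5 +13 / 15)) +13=2177198 / 113295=19.22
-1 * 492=-492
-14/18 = -7/9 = -0.78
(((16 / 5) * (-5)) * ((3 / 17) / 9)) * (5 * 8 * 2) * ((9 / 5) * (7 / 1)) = -5376 / 17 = -316.24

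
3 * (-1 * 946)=-2838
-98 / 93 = -1.05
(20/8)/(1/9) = 45/2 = 22.50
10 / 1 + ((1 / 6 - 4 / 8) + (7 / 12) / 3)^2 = 12985 / 1296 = 10.02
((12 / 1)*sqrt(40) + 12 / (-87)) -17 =-497 / 29 + 24*sqrt(10) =58.76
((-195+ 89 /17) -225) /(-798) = 7051 /13566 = 0.52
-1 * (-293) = 293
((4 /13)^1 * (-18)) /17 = -72 /221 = -0.33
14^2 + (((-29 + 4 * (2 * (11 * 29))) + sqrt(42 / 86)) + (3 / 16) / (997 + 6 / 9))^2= 120821433 * sqrt(903) / 1029592 + 627725578661796283 / 98610203392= 6369252.76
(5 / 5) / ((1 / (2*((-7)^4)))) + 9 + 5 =4816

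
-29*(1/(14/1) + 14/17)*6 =-155.72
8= 8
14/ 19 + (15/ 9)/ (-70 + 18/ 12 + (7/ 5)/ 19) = 527992/ 741057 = 0.71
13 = 13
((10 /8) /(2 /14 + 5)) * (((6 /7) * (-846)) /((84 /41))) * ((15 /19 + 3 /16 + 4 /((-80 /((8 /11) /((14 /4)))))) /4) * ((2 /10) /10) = -217999583 /524339200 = -0.42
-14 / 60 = -7 / 30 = -0.23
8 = 8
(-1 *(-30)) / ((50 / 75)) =45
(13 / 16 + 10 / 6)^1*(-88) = -1309 / 6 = -218.17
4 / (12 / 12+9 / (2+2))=16 / 13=1.23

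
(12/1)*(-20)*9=-2160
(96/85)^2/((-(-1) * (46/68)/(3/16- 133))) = -5760/23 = -250.43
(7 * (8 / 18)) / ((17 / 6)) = 56 / 51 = 1.10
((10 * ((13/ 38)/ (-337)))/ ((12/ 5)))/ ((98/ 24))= -325/ 313747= -0.00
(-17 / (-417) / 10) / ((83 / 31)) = 527 / 346110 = 0.00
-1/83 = -0.01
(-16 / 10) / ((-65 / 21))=168 / 325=0.52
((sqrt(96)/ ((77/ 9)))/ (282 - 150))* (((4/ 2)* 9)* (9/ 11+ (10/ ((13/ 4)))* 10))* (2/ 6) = 1.64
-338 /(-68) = 169 /34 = 4.97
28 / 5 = 5.60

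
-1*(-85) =85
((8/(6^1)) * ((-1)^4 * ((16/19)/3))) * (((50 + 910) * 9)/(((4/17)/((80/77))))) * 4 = 83558400/1463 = 57114.42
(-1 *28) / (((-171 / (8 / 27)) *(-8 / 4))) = -112 / 4617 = -0.02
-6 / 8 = -3 / 4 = -0.75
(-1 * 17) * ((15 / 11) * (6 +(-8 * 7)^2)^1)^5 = -3953084703710053148100000 / 161051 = -24545545843925546243.74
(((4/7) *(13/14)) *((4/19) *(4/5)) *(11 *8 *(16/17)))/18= 292864/712215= 0.41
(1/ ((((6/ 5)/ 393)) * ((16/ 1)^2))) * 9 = 5895/ 512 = 11.51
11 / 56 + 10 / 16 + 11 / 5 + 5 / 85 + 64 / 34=11811 / 2380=4.96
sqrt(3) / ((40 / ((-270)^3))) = -492075 * sqrt(3) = -852298.90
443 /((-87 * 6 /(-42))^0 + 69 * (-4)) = -443 /275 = -1.61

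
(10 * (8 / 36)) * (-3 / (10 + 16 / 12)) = -10 / 17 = -0.59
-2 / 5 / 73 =-2 / 365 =-0.01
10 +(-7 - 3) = 0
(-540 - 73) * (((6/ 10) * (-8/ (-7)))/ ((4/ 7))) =-3678/ 5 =-735.60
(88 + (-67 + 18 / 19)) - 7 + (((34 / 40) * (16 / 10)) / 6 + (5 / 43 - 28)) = -778786 / 61275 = -12.71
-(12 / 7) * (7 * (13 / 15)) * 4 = -208 / 5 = -41.60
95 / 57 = 5 / 3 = 1.67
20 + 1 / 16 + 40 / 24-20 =83 / 48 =1.73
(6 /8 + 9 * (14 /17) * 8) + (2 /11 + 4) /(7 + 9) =90217 /1496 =60.31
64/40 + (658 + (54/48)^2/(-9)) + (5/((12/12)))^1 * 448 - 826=663507/320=2073.46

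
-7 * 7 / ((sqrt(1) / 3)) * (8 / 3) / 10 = -39.20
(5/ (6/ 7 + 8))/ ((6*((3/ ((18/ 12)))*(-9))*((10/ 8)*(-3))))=7/ 5022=0.00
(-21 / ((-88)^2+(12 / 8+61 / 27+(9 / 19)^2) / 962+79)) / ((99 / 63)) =-2756724516 / 1613772383311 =-0.00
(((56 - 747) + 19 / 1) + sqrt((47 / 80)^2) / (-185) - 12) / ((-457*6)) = 10123247 / 40581600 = 0.25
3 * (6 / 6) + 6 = 9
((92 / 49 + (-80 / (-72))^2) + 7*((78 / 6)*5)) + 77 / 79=143947126 / 313551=459.09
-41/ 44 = -0.93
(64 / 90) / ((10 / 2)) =32 / 225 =0.14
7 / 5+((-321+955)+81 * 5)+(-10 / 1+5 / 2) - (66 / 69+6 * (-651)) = 1135727 / 230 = 4937.94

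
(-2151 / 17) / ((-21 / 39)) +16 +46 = 35341 / 119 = 296.98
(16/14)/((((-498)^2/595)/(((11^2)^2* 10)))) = 24889700/62001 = 401.44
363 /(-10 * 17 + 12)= -363 /158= -2.30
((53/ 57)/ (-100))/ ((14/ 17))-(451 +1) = -36070501/ 79800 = -452.01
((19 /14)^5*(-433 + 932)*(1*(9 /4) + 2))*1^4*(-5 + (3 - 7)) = -189042730353 /2151296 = -87873.88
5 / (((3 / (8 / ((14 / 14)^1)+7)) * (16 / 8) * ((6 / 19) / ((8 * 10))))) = 9500 / 3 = 3166.67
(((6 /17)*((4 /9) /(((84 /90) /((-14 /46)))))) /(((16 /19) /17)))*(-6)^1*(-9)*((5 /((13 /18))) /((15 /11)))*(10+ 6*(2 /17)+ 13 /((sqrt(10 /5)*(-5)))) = -2510.31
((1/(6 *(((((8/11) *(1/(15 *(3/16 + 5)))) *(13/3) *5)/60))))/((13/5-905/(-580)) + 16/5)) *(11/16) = 21843525/4735744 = 4.61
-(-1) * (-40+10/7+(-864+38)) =-6052/7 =-864.57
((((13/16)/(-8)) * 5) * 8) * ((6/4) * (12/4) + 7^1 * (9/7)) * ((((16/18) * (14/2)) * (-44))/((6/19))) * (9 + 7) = 760760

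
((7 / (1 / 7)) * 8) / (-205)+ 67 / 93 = -22721 / 19065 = -1.19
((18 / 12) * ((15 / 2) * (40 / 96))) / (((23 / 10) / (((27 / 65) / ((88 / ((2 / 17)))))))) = 2025 / 1789216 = 0.00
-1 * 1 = -1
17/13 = 1.31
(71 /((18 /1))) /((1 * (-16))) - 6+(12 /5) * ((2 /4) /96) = -8977 /1440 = -6.23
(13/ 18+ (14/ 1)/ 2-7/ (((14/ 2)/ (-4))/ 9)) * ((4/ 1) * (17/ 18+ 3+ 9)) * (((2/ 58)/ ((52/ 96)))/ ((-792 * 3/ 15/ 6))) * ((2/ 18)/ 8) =-916855/ 12092652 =-0.08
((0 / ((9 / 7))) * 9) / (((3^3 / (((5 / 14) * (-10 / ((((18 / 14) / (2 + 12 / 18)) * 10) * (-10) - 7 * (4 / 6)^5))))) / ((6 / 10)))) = 0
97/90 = 1.08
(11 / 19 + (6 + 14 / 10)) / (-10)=-379 / 475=-0.80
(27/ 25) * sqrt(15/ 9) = 9 * sqrt(15)/ 25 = 1.39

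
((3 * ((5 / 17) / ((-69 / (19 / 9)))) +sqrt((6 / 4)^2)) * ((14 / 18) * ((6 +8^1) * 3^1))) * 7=3555881 / 10557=336.83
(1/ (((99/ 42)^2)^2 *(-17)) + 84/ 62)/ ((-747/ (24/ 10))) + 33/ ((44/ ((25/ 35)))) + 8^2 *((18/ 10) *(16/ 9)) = 205.33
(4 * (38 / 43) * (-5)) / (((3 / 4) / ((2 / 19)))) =-2.48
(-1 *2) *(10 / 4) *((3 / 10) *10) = -15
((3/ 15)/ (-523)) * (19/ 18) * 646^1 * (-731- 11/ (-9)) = 40307816/ 211815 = 190.30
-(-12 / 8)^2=-9 / 4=-2.25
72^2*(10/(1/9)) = 466560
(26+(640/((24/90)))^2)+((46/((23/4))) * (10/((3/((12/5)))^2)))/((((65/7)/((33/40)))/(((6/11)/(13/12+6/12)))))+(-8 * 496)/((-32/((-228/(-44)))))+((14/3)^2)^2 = 158486921578894/27509625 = 5761144.38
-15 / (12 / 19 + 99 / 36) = -1140 / 257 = -4.44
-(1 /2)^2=-0.25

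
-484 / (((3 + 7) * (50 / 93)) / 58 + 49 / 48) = -6961856 / 16017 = -434.65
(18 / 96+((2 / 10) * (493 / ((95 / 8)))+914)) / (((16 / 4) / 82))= 287448089 / 15200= 18911.06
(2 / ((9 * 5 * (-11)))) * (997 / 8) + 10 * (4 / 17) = 62251 / 33660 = 1.85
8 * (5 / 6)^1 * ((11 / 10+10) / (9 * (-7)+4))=-74 / 59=-1.25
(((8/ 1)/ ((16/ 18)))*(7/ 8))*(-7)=-441/ 8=-55.12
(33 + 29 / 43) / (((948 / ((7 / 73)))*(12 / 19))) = 24073 / 4463658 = 0.01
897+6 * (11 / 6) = 908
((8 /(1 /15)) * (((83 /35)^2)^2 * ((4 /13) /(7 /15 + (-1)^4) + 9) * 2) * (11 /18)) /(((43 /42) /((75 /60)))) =250010435028 /4793425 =52156.95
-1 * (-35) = 35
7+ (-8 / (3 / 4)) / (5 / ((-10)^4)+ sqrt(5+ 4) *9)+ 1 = 1232024 / 162003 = 7.60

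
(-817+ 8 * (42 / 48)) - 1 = -811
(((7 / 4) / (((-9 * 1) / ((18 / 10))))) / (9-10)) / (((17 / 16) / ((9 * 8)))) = 2016 / 85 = 23.72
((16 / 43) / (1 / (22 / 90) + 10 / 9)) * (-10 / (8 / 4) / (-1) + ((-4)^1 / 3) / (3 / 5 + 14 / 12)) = 71280 / 234737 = 0.30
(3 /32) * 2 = 3 /16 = 0.19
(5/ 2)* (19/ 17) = 95/ 34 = 2.79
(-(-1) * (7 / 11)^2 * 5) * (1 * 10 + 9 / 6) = 5635 / 242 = 23.29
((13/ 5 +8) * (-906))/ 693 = -16006/ 1155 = -13.86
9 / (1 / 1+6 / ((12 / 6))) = 9 / 4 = 2.25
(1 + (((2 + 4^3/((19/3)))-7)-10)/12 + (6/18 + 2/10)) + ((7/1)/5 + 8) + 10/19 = 11.05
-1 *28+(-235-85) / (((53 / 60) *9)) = -10852 / 159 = -68.25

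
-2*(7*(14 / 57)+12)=-1564 / 57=-27.44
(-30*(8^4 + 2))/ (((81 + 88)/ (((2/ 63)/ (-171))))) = 27320/ 202293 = 0.14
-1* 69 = -69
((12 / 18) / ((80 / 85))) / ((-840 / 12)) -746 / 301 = -179771 / 72240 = -2.49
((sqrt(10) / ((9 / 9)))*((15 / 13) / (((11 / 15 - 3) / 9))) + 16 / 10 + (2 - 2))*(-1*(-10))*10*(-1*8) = -1280 + 810000*sqrt(10) / 221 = 10310.25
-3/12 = -1/4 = -0.25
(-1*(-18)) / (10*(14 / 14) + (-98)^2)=9 / 4807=0.00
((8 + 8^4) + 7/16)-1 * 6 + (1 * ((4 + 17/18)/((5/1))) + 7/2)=2954107/720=4102.93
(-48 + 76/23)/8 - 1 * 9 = -671/46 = -14.59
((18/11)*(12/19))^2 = 1.07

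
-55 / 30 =-11 / 6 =-1.83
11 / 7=1.57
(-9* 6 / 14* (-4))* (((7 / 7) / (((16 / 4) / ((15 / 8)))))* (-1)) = -405 / 56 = -7.23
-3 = -3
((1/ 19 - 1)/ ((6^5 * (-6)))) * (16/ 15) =1/ 46170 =0.00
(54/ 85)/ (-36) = -3/ 170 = -0.02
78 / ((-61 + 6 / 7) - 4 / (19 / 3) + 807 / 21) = -5187 / 1486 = -3.49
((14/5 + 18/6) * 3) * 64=1113.60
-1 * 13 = -13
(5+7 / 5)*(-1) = -32 / 5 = -6.40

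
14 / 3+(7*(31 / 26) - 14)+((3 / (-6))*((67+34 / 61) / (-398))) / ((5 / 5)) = -1708687 / 1893684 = -0.90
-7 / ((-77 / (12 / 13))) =12 / 143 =0.08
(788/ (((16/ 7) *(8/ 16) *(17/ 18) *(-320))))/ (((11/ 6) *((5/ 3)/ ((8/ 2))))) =-111699/ 37400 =-2.99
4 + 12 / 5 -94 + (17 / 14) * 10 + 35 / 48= -125543 / 1680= -74.73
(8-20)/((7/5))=-60/7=-8.57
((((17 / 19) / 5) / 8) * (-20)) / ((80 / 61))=-0.34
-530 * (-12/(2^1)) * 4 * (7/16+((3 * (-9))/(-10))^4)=85194744/125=681557.95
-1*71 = -71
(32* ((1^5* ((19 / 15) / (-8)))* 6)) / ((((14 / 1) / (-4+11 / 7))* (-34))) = -38 / 245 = -0.16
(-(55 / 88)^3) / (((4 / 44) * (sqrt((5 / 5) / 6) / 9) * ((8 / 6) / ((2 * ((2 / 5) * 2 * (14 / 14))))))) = -7425 * sqrt(6) / 256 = -71.04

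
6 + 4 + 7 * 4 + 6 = 44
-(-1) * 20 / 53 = 20 / 53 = 0.38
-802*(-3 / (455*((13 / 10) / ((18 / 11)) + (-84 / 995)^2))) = 17150401080 / 2599754521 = 6.60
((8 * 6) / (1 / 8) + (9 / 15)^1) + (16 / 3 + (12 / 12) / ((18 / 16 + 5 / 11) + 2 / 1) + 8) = 125437 / 315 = 398.21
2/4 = 1/2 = 0.50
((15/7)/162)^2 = 25/142884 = 0.00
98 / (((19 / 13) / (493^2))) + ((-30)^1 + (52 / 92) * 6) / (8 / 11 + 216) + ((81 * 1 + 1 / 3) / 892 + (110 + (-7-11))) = 2839657299380407 / 174242388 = 16297167.02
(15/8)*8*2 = 30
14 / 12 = 7 / 6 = 1.17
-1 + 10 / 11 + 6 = 65 / 11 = 5.91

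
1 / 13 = 0.08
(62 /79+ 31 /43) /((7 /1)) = 5115 /23779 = 0.22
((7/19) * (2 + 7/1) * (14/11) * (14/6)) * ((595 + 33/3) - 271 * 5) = -7375.32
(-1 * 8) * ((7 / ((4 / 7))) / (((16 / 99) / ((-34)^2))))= -700969.50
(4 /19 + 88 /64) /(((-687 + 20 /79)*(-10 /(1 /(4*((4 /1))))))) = 19039 /1319432960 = 0.00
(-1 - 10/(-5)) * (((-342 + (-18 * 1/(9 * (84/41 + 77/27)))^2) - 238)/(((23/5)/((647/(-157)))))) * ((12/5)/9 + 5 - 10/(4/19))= -999207321231664/45545994375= -21938.42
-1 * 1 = -1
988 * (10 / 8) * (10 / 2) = 6175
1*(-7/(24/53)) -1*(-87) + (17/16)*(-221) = -7837/48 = -163.27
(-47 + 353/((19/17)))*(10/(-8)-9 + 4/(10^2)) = -1303817/475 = -2744.88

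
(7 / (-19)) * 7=-49 / 19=-2.58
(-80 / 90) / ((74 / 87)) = -116 / 111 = -1.05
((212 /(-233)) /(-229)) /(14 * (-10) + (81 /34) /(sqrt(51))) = -583271360 /20551889882641 - 194616 * sqrt(51) /20551889882641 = -0.00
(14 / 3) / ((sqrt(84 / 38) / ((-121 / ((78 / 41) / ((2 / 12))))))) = -33.27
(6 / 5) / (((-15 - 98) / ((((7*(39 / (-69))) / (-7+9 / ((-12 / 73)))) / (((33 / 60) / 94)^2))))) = -118755840 / 5975101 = -19.88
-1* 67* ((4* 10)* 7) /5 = -3752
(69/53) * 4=276/53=5.21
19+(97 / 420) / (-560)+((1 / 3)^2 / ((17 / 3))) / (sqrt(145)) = sqrt(145) / 7395+4468703 / 235200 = 19.00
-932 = -932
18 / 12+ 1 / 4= 7 / 4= 1.75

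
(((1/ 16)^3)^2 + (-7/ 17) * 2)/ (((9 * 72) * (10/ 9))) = -78293669/ 68451041280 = -0.00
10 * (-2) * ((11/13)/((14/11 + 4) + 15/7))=-16940/7423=-2.28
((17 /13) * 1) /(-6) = -17 /78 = -0.22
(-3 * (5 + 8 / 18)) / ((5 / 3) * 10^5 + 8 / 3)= -0.00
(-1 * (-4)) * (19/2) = 38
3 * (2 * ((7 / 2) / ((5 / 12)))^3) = 444528 / 125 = 3556.22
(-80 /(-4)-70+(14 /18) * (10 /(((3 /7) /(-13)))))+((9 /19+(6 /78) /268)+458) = 308393741 /1787292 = 172.55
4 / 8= 1 / 2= 0.50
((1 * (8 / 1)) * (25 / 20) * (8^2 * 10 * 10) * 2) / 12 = 32000 / 3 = 10666.67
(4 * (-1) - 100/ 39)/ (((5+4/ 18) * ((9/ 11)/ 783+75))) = -0.02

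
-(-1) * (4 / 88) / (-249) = -1 / 5478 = -0.00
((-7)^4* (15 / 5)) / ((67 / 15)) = 108045 / 67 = 1612.61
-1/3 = -0.33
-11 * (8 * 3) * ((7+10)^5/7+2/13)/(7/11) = -53602482120/637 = -84148323.58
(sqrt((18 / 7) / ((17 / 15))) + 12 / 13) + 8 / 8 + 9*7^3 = 3*sqrt(3570) / 119 + 40156 / 13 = 3090.43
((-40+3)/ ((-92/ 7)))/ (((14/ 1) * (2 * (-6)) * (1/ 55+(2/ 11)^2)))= -22385/ 68448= -0.33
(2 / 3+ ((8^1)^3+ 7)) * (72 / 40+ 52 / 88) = 410017 / 330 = 1242.48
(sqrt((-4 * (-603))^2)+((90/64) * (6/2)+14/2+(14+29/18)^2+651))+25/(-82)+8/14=2468416369/743904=3318.19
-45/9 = -5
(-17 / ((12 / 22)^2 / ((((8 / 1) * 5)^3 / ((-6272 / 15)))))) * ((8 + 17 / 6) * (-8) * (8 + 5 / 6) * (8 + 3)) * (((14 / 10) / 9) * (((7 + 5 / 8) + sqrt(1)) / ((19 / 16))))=-896425172500 / 10773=-83210356.68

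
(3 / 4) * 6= 9 / 2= 4.50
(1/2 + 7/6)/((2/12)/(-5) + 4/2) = 50/59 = 0.85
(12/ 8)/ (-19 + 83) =0.02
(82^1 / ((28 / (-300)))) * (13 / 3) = -26650 / 7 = -3807.14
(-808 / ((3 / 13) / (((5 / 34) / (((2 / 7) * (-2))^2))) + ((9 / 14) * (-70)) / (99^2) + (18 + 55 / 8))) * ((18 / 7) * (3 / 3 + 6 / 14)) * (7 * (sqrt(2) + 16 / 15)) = -576518342400 * sqrt(2) / 704315119 -614952898560 / 704315119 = -2030.73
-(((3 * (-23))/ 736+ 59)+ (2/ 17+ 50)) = -59309/ 544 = -109.02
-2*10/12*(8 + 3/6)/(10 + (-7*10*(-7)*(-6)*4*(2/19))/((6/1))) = 323/4476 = 0.07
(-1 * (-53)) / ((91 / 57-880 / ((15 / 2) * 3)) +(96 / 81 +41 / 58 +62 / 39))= -20500506 / 13163953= -1.56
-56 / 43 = -1.30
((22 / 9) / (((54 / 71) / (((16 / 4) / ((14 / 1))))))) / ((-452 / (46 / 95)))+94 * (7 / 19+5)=484982803 / 961065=504.63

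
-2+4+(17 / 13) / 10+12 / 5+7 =11.53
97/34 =2.85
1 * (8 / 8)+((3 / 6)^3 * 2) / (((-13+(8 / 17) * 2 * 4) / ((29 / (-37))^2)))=0.98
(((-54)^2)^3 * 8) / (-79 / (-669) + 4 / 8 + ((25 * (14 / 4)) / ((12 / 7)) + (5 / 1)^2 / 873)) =308931106316414976 / 80501153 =3837598528.76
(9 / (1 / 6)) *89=4806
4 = 4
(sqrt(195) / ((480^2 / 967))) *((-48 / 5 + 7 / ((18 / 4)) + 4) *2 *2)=-87997 *sqrt(195) / 1296000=-0.95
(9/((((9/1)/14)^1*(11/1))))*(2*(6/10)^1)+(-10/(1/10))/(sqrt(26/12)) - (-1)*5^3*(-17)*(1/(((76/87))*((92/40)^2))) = -253358841/552805 - 100*sqrt(78)/13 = -526.25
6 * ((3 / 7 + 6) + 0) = 38.57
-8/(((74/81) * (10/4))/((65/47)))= -8424/1739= -4.84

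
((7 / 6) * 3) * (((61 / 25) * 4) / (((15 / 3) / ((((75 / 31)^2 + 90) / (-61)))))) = -257922 / 24025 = -10.74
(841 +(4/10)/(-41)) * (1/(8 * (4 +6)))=172403/16400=10.51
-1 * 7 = -7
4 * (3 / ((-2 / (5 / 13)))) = -30 / 13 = -2.31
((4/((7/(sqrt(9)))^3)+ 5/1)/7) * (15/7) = 27345/16807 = 1.63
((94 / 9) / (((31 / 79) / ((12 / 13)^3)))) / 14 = 712896 / 476749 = 1.50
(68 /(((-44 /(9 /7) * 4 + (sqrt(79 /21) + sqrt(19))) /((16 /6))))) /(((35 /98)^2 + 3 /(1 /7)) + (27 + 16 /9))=20151936 /(88033 * (-8624 + 3 * sqrt(1659) + 63 * sqrt(19)))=-0.03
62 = 62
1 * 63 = 63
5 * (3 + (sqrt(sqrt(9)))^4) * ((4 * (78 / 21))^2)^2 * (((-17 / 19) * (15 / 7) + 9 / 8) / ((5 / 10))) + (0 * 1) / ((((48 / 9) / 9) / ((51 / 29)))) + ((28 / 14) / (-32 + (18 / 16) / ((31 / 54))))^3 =-76459424031360703694336 / 16505269969015625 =-4632424.93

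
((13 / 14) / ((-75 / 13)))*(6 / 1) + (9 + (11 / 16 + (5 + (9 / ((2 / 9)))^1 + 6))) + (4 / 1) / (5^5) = 60.22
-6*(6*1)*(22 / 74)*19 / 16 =-1881 / 148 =-12.71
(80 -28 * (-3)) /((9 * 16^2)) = 41 /576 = 0.07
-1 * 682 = -682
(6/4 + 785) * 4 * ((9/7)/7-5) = -742456/49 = -15152.16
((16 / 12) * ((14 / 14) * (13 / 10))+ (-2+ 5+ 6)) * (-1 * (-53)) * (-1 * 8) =-68264 / 15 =-4550.93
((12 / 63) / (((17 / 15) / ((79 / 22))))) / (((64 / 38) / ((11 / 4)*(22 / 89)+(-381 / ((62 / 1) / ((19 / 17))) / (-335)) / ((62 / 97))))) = 2081789250377 / 8161251077056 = 0.26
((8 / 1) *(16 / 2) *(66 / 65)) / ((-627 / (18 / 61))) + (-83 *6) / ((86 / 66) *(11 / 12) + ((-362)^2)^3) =-186653612082080718648 / 6103103240495574238445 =-0.03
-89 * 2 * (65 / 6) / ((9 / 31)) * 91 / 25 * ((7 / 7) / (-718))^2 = -3263897 / 69595740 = -0.05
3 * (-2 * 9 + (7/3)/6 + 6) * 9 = -627/2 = -313.50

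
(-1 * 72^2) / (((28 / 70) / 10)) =-129600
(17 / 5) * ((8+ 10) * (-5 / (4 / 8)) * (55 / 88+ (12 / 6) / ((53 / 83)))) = -243729 / 106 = -2299.33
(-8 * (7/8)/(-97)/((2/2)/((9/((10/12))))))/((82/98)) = 18522/19885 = 0.93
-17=-17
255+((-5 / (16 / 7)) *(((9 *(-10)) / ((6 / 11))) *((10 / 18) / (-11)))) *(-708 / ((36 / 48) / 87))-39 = 1497341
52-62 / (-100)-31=21.62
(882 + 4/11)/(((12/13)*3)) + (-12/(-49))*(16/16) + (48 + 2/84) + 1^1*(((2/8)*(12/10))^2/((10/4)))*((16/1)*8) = 225273176/606375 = 371.51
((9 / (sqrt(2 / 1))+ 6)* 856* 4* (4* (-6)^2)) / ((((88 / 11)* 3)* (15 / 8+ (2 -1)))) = 88349.64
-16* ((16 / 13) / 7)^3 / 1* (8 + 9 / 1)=-1114112 / 753571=-1.48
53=53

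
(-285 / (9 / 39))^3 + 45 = -1883652830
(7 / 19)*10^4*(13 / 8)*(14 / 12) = 398125 / 57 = 6984.65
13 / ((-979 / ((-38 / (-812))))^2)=4693 / 157985580676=0.00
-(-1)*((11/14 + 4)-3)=25/14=1.79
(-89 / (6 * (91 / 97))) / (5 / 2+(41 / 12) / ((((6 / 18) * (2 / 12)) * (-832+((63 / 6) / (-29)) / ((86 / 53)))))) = -35836696657 / 5498799033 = -6.52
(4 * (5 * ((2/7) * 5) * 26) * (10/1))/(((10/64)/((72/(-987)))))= -7987200/2303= -3468.17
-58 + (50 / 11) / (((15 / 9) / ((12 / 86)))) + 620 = 266006 / 473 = 562.38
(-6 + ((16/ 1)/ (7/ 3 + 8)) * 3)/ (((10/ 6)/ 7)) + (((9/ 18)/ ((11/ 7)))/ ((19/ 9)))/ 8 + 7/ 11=-2609803/ 518320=-5.04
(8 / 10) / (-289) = -4 / 1445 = -0.00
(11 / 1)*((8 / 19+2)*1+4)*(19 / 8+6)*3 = 134871 / 76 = 1774.62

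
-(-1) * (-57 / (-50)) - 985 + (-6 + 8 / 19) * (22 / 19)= -17875273 / 18050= -990.32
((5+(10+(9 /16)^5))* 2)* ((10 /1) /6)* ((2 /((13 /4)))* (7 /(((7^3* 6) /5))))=131564075 /250478592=0.53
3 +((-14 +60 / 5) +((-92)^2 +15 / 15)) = 8466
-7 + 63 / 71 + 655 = 46071 / 71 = 648.89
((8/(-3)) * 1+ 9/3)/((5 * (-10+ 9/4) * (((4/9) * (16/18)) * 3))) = -9/1240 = -0.01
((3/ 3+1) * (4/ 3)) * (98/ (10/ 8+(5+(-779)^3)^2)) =3136/ 2681674009588679487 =0.00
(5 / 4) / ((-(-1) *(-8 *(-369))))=5 / 11808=0.00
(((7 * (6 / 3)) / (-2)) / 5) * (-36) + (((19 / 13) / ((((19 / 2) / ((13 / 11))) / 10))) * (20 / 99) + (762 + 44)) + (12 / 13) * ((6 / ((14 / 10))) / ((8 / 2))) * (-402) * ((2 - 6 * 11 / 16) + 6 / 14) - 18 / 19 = 1530.29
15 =15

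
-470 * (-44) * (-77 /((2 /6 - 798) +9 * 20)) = 4777080 /1853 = 2578.02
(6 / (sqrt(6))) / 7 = sqrt(6) / 7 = 0.35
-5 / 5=-1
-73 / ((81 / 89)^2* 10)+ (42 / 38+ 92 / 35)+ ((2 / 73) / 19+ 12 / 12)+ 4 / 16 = -4876811393 / 1274014980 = -3.83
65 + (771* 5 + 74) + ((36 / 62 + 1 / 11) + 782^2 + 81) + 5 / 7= 1469438121 / 2387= 615600.39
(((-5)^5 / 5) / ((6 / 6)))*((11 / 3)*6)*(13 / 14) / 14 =-89375 / 98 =-911.99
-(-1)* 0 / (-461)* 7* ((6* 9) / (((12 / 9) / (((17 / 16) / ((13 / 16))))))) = 0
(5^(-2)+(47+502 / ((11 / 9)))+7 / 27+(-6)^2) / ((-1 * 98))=-524021 / 103950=-5.04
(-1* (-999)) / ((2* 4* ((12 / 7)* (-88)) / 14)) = -16317 / 1408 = -11.59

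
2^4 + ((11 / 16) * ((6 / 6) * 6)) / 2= 289 / 16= 18.06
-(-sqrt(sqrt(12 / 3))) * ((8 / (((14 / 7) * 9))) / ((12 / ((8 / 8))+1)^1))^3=0.00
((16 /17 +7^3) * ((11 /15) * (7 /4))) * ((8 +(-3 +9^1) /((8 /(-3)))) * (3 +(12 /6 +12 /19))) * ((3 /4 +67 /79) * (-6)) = -111906884859 /816544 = -137049.42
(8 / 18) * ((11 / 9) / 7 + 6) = 1556 / 567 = 2.74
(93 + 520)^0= 1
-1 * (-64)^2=-4096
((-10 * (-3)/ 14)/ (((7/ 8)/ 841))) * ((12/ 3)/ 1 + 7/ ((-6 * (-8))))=836795/ 98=8538.72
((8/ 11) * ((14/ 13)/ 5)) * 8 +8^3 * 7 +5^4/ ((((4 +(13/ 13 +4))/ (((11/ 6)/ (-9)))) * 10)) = 2490696107/ 694980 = 3583.84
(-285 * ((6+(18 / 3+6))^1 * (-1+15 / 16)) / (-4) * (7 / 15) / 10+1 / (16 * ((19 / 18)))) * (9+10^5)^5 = -223930741631861794128753193767 / 6080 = -36830714084187795086965990.00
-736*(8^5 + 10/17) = -410000576/17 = -24117680.94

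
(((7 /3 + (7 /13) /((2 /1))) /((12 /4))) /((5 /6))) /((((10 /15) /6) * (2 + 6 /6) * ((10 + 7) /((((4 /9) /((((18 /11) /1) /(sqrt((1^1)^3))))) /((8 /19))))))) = 42427 /358020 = 0.12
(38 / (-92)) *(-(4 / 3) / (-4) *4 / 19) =-2 / 69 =-0.03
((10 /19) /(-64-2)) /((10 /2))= -1 /627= -0.00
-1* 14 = -14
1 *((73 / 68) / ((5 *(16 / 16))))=0.21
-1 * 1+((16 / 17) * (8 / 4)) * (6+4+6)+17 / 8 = 4249 / 136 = 31.24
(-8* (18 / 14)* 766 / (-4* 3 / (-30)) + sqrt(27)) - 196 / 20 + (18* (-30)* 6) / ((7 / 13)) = -900343 / 35 + 3* sqrt(3) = -25718.89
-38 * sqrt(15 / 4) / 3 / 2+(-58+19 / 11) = -619 / 11 - 19 * sqrt(15) / 6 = -68.54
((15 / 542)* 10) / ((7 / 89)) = 3.52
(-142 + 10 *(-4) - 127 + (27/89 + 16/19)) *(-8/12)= 1041164/5073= 205.24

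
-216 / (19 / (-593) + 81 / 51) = -272187 / 1961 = -138.80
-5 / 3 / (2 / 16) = -40 / 3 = -13.33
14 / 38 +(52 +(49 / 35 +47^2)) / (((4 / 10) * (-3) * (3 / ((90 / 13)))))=-1074549 / 247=-4350.40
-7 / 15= -0.47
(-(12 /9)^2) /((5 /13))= -208 /45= -4.62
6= 6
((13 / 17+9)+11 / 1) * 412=145436 / 17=8555.06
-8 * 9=-72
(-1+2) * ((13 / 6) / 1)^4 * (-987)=-9396569 / 432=-21751.32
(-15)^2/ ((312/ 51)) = 3825/ 104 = 36.78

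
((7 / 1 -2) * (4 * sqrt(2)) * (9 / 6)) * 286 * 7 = 60060 * sqrt(2) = 84937.67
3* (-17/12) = -17/4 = -4.25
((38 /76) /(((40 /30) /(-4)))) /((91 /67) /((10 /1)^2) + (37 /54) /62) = -4205925 /69071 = -60.89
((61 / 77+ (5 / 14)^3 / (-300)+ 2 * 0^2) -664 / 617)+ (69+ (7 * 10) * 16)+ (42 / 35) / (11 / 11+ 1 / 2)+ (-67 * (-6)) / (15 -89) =48955020990473 / 41344232160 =1184.08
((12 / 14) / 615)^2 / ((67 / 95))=76 / 27593615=0.00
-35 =-35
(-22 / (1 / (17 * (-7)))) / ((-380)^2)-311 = -22452891 / 72200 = -310.98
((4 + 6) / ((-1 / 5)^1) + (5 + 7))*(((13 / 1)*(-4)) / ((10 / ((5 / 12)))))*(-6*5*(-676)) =1669720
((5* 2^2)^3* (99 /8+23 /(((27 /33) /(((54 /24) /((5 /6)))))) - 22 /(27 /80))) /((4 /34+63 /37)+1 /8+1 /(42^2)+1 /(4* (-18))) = 614866621600 /6431079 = 95608.63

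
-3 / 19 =-0.16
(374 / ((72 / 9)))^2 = 34969 / 16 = 2185.56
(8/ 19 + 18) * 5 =1750/ 19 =92.11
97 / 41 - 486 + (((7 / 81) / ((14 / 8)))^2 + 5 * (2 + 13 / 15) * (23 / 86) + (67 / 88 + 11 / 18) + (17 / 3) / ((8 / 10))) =-11157662707 / 23672088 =-471.34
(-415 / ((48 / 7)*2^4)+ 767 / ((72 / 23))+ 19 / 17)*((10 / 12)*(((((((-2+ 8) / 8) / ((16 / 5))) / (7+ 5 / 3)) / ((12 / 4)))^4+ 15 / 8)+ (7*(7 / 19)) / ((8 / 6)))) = 769.30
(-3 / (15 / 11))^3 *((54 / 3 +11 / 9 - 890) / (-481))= -10431047 / 541125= -19.28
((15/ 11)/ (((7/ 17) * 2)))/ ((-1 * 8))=-255/ 1232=-0.21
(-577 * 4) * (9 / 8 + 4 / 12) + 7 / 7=-20189 / 6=-3364.83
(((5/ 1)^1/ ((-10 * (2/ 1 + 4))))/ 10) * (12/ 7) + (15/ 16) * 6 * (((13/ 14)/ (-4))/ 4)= -3053/ 8960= -0.34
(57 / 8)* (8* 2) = 114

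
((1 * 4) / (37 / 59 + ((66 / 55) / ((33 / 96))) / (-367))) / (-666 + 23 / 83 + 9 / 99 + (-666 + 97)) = -4349221580 / 829088737223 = -0.01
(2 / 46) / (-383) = -1 / 8809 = -0.00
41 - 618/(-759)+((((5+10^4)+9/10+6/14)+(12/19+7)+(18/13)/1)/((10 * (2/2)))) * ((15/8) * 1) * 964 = 31675957166449/17497480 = 1810315.38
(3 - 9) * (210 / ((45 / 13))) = -364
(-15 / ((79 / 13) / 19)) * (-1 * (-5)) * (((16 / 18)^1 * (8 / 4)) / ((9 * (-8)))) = 12350 / 2133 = 5.79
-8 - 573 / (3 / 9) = -1727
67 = 67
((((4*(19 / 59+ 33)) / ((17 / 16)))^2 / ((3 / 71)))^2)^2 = 1596398439987342717490209763489719954583066771456 / 82964534932373902789707441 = 19241938031576985145858.53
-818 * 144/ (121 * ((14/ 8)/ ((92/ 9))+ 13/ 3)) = -130042368/ 601733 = -216.11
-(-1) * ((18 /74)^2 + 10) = 13771 /1369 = 10.06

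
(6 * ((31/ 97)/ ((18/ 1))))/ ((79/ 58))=1798/ 22989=0.08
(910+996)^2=3632836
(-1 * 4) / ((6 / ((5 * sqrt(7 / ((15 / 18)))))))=-2 * sqrt(210) / 3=-9.66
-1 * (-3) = 3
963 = 963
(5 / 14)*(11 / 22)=5 / 28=0.18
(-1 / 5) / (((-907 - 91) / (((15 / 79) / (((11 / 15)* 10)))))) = 9 / 1734524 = 0.00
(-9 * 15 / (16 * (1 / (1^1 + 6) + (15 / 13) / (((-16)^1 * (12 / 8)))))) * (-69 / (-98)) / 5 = -351 / 28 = -12.54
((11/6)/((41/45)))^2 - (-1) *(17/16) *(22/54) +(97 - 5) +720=816.48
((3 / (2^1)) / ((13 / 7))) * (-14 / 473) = -147 / 6149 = -0.02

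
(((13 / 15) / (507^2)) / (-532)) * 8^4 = -1024 / 39447135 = -0.00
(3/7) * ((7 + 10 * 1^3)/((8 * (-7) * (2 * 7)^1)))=-51/5488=-0.01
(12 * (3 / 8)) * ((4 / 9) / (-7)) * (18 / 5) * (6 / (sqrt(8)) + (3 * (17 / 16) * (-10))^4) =-7610851125 / 7168 - 54 * sqrt(2) / 35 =-1061783.87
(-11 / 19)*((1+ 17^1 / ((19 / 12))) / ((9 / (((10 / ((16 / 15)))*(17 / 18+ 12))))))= -14288725 / 155952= -91.62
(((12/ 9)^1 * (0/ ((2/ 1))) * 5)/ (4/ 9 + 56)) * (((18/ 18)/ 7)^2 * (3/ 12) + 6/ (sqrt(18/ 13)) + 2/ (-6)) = 0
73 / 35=2.09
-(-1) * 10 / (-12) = -5 / 6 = -0.83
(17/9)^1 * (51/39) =289/117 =2.47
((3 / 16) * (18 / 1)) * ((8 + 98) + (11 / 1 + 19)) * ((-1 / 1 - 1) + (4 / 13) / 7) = -81702 / 91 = -897.82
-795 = -795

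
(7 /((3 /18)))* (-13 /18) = -91 /3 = -30.33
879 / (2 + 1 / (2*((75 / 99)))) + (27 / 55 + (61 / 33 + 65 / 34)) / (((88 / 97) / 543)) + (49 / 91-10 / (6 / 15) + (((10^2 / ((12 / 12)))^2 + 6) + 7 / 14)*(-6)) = -16271527882003 / 284524240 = -57188.55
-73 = -73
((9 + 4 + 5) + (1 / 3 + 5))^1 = 23.33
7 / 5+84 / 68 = 224 / 85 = 2.64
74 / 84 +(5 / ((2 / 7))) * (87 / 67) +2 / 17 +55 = 1882963 / 23919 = 78.72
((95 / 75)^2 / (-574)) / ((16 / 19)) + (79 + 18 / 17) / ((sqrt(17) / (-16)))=-21776 *sqrt(17) / 289 - 6859 / 2066400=-310.68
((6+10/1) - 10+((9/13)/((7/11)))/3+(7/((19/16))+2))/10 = 24651/17290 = 1.43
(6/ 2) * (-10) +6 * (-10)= -90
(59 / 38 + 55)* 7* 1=15043 / 38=395.87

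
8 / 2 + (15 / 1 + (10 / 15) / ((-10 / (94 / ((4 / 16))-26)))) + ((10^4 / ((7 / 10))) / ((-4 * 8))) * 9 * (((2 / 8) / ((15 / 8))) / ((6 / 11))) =-20716 / 21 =-986.48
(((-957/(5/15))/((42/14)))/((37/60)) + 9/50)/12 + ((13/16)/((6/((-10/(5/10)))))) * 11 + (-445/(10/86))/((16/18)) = -99111367/22200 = -4464.48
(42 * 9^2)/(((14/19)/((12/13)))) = 55404/13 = 4261.85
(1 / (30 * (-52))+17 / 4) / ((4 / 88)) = 72919 / 780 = 93.49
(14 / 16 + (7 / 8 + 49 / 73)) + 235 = 237.42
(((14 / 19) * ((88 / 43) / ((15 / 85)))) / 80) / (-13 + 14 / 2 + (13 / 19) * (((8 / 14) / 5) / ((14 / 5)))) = -64141 / 3586200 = -0.02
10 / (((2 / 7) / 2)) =70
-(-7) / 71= 7 / 71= 0.10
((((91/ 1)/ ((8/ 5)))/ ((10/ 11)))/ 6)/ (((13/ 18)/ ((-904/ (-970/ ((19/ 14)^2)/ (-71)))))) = -95577999/ 54320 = -1759.54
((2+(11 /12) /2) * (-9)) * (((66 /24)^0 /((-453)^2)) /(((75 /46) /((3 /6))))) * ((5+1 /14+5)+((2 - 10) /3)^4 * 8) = -638024761 /46541401200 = -0.01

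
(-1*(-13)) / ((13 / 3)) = 3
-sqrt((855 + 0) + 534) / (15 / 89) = -89*sqrt(1389) / 15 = -221.13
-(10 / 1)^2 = -100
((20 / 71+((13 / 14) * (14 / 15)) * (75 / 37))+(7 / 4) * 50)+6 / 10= 2367937 / 26270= 90.14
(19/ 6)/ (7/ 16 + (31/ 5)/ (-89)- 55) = -67640/ 1166943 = -0.06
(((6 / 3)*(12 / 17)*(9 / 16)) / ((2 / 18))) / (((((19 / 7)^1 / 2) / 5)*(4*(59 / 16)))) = 34020 / 19057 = 1.79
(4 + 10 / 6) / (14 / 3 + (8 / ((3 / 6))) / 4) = 17 / 26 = 0.65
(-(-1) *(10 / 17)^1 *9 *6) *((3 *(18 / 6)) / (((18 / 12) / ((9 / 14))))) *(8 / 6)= 19440 / 119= 163.36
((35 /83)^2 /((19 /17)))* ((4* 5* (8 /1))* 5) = 16660000 /130891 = 127.28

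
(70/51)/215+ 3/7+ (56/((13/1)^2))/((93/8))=37273219/80423889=0.46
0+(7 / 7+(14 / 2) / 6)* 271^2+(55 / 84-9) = 4455187 / 28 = 159113.82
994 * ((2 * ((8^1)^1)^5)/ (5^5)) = 65142784/ 3125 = 20845.69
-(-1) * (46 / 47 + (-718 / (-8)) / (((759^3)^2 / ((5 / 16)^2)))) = 9005512713905371850689 / 9201284729425053416448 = 0.98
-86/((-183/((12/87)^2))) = 1376/153903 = 0.01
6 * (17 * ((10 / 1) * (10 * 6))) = 61200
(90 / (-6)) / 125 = -3 / 25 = -0.12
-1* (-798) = 798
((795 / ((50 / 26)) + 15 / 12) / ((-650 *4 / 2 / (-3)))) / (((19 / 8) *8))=24879 / 494000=0.05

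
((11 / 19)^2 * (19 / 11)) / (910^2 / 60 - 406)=33 / 763553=0.00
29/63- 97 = -6082/63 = -96.54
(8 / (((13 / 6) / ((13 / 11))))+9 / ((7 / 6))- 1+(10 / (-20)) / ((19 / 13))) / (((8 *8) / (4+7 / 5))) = 848151 / 936320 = 0.91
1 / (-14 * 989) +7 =7.00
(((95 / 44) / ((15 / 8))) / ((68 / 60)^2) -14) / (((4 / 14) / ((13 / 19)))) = -1895348 / 60401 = -31.38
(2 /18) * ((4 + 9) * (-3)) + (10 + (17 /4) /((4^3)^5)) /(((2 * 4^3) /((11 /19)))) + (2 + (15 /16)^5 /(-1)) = -94393662438863 /31336081391616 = -3.01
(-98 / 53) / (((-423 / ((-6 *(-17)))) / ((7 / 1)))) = 23324 / 7473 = 3.12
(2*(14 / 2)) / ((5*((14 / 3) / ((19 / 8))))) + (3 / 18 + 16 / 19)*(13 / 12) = 8611 / 3420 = 2.52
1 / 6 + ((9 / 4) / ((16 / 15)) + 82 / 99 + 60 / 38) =563791 / 120384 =4.68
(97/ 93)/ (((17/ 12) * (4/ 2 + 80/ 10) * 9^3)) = 194/ 1920915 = 0.00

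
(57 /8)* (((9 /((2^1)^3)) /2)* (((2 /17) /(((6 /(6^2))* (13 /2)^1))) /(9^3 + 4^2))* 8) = 1539 /329290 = 0.00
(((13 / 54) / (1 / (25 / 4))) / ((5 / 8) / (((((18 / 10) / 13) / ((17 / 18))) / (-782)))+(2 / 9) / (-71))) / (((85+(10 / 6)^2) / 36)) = -2242890 / 12116993851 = -0.00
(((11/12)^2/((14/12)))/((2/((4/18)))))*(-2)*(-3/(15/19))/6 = 2299/22680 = 0.10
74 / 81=0.91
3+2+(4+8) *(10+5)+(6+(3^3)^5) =14349098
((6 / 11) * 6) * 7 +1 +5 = 318 / 11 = 28.91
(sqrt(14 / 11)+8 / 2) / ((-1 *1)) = -4 - sqrt(154) / 11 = -5.13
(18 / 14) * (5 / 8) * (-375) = -301.34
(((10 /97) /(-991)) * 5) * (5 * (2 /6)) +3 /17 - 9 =-43261400 /4902477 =-8.82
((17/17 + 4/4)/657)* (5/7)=10/4599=0.00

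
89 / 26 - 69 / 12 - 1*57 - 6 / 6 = -3137 / 52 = -60.33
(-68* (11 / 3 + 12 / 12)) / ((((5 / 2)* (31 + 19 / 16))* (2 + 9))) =-30464 / 84975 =-0.36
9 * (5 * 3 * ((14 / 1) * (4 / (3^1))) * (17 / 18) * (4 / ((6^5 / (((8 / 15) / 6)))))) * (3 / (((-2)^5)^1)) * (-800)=5950 / 729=8.16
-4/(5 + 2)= -4/7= -0.57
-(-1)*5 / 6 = 5 / 6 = 0.83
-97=-97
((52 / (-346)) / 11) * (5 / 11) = -0.01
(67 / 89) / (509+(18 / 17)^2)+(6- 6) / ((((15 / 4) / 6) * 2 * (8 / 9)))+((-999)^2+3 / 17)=222608179695671 / 223054025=998001.18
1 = 1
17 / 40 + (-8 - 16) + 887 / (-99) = -128837 / 3960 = -32.53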